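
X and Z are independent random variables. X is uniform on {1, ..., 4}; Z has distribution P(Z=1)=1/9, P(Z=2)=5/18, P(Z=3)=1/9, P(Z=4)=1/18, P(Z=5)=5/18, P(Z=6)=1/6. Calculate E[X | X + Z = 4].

P(X + Z = 4) = 1/8.
Summing X·P(x,y) over outcomes with X + Z = 4 gives 1/4.
E[X | X + Z = 4] = (1/4) / (1/8) = 2.

2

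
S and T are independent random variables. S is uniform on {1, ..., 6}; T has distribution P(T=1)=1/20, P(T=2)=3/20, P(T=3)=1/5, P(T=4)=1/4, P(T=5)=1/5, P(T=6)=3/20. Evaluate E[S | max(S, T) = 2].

P(max(S, T) = 2) = 7/120.
Summing S·P(x,y) over outcomes with max(S, T) = 2 gives 11/120.
E[S | max(S, T) = 2] = (11/120) / (7/120) = 11/7.

11/7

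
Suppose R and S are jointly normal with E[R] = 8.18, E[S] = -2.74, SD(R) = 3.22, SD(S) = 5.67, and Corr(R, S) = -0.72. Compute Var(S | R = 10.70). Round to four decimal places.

15.4829

Var(S | R=x) = (1 − ρ²)·σ_S².
Var(S | R=10.70) = (5.67)²·(1 − (-0.72)²) = 32.1489·0.4816 = 15.4829.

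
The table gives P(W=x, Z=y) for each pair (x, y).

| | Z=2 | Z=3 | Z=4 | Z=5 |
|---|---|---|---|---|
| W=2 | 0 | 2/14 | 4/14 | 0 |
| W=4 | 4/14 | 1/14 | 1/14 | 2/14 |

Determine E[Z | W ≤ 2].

P(W ≤ 2) = 3/7.
Summing Z·P(W=x,Z=y) over the conditioning event gives 11/7.
E[Z | W ≤ 2] = (11/7) / (3/7) = 11/3.

11/3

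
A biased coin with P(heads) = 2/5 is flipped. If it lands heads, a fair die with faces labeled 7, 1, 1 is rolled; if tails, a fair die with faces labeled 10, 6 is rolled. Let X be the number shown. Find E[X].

6

E[X | heads] = (7+1+1)/3 = 3.
E[X | tails] = (10+6)/2 = 8.
E[X] = (2/5)·(3) + (3/5)·(8) = 6.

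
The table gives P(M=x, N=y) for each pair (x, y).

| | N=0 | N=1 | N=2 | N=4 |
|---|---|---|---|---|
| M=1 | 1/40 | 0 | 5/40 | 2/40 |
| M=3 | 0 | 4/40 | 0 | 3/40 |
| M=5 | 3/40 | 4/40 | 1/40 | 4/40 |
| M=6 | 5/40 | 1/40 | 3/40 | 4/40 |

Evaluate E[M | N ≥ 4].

P(N ≥ 4) = 13/40.
Σ M·P over the event = 1·(2/40) + 3·(3/40) + 5·(4/40) + 6·(4/40) = 11/8.
E[M | N ≥ 4] = (11/8) / (13/40) = 55/13.

55/13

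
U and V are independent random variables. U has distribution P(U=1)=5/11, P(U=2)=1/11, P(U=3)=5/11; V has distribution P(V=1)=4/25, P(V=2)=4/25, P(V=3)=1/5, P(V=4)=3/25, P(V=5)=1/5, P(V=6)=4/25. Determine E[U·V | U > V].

P(U > V) = 4/25.
Summing UV·P(x,y) over outcomes with U > V gives 188/275.
E[U·V | U > V] = (188/275) / (4/25) = 47/11.

47/11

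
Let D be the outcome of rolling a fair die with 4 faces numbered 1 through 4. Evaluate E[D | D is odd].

Given D is odd, D is equally likely to be any of {1, 3}.
E[D | D is odd] = (1 + 3) / 2 = 2.

2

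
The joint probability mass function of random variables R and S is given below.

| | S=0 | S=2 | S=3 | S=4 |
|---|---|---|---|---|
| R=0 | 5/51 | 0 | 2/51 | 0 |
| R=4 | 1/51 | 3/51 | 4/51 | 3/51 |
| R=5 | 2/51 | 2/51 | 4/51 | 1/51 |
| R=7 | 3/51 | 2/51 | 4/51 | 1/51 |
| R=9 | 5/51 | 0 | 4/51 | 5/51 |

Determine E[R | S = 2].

36/7

P(S = 2) = 7/51.
Σ R·P over the event = 4·(3/51) + 5·(2/51) + 7·(2/51) = 12/17.
E[R | S = 2] = (12/17) / (7/51) = 36/7.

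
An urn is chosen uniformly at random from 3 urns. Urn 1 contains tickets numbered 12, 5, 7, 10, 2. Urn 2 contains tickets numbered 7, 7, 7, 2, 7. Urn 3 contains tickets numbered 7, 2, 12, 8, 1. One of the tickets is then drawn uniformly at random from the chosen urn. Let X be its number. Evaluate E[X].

32/5

E[X | urn 1] = (12+5+7+10+2)/5 = 36/5.
E[X | urn 2] = (7+7+7+2+7)/5 = 6.
E[X | urn 3] = (7+2+12+8+1)/5 = 6.
By the law of total expectation,
E[X] = (1/3)·(36/5) + (1/3)·(6) + (1/3)·(6) = 32/5.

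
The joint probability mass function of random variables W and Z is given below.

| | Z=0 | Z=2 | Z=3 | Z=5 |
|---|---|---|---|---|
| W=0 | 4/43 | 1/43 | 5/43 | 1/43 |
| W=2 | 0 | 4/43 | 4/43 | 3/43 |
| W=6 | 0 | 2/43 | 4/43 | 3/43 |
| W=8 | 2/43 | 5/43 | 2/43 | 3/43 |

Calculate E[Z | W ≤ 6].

P(W ≤ 6) = 31/43.
Summing Z·P(W=x,Z=y) over the conditioning event gives 88/43.
E[Z | W ≤ 6] = (88/43) / (31/43) = 88/31.

88/31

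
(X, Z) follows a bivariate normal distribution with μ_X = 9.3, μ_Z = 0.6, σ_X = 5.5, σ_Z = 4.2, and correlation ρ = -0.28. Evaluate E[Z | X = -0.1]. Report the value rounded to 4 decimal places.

E[Z | X=x] = μ_Z + ρ(σ_Z/σ_X)(x − μ_X) for jointly normal variables.
E[Z | X=-0.1] = 0.6 + (-0.28)·(4.2/5.5)·(-0.1 − (9.3)) = 0.6 + (-0.21382)·(-9.4) = 2.6099.

2.6099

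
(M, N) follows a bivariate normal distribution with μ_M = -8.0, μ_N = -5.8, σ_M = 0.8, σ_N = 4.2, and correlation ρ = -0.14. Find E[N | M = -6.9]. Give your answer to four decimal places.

-6.6085

For a bivariate normal, E[N | M=x] = μ_N + ρ·(σ_N/σ_M)·(x − μ_M).
E[N | M=-6.9] = -5.8 + (-0.14)·(4.2/0.8)·(-6.9 − (-8.0)) = -5.8 + (-0.735)·(1.1) = -6.6085.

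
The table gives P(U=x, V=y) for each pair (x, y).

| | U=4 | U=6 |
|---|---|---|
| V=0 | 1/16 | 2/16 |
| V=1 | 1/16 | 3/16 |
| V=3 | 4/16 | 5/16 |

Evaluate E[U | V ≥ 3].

46/9

P(V ≥ 3) = 9/16.
Σ U·P over the event = 4·(4/16) + 6·(5/16) = 23/8.
E[U | V ≥ 3] = (23/8) / (9/16) = 46/9.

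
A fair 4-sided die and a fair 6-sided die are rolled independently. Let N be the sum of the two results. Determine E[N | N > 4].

P(N > 4) = 3/4.
Σ over the event: 5·1/6 + 6·1/6 + 7·1/6 + 8·1/8 + 9·1/12 + 10·1/24 = 31/6.
E[N | N > 4] = (31/6) / (3/4) = 62/9.

62/9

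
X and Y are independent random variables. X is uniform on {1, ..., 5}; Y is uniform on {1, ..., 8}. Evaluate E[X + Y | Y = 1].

4

Outcomes with Y = 1: (1,1), (2,1), (3,1), (4,1), (5,1), each with probability 1/40.
E[X + Y | Y = 1] = (2 + 3 + 4 + 5 + 6) / 5 = 4.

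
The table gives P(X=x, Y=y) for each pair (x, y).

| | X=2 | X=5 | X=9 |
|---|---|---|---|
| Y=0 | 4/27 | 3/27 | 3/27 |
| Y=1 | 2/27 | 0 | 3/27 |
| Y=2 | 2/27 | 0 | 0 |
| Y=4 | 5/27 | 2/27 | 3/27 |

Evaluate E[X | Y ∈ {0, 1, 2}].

P(Y ∈ {0, 1, 2}) = 17/27.
Σ X·P over the event = 2·(4/27) + 2·(2/27) + 2·(2/27) + 5·(3/27) + 9·(3/27) + 9·(3/27) = 85/27.
E[X | Y ∈ {0, 1, 2}] = (85/27) / (17/27) = 5.

5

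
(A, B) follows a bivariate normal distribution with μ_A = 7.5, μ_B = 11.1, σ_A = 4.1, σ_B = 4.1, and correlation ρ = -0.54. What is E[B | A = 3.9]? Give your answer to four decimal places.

E[B | A=x] = μ_B + ρ(σ_B/σ_A)(x − μ_A) for jointly normal variables.
E[B | A=3.9] = 11.1 + (-0.54)·(4.1/4.1)·(3.9 − (7.5)) = 11.1 + (-0.54)·(-3.6) = 13.0440.

13.0440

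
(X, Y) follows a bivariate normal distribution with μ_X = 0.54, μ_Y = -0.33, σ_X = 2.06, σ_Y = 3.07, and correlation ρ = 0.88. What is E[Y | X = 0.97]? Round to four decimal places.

The regression of Y on X has slope ρ·σ_Y/σ_X and passes through (μ_X, μ_Y).
E[Y | X=0.97] = -0.33 + (0.88)·(3.07/2.06)·(0.97 − (0.54)) = -0.33 + (1.3115)·(0.43) = 0.2339.

0.2339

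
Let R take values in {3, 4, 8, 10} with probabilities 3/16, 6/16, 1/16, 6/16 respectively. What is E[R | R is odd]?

P(R is odd) = 3/16.
Σ over the event: 3·3/16 = 9/16.
E[R | R is odd] = (9/16) / (3/16) = 3.

3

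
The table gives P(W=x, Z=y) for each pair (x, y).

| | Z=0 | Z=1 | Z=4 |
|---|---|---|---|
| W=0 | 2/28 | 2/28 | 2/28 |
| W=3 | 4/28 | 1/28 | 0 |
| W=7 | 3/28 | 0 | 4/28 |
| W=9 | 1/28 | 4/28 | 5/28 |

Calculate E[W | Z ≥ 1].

P(Z ≥ 1) = 9/14.
Σ W·P over the event = 0·(2/28) + 0·(2/28) + 3·(1/28) + 7·(4/28) + 9·(4/28) + 9·(5/28) = 4.
E[W | Z ≥ 1] = (4) / (9/14) = 56/9.

56/9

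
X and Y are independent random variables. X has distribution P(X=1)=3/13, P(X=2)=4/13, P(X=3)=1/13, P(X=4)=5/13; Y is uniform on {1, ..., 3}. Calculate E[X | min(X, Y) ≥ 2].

31/10

P(min(X, Y) ≥ 2) = 20/39.
Summing X·P(x,y) over outcomes with min(X, Y) ≥ 2 gives 62/39.
E[X | min(X, Y) ≥ 2] = (62/39) / (20/39) = 31/10.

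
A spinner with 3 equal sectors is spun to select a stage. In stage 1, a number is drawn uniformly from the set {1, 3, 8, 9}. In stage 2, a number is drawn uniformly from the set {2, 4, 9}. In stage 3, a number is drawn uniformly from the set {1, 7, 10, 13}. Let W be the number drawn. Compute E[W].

E[W | stage 1] = (1+3+8+9)/4 = 21/4.
E[W | stage 2] = (2+4+9)/3 = 5.
E[W | stage 3] = (1+7+10+13)/4 = 31/4.
E[W] = (1/3)·(21/4) + (1/3)·(5) + (1/3)·(31/4) = 6.

6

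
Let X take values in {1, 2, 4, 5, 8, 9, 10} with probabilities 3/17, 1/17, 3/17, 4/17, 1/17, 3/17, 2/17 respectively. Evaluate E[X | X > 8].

P(X > 8) = 5/17.
Σ over the event: 9·3/17 + 10·2/17 = 47/17.
E[X | X > 8] = (47/17) / (5/17) = 47/5.

47/5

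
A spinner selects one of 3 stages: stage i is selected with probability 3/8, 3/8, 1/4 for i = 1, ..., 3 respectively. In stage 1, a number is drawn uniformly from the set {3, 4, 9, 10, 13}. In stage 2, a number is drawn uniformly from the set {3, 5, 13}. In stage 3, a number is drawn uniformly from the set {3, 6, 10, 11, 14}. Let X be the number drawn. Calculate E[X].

E[X | stage 1] = (3+4+9+10+13)/5 = 39/5.
E[X | stage 2] = (3+5+13)/3 = 7.
E[X | stage 3] = (3+6+10+11+14)/5 = 44/5.
E[X] = (3/8)·(39/5) + (3/8)·(7) + (1/4)·(44/5) = 31/4.

31/4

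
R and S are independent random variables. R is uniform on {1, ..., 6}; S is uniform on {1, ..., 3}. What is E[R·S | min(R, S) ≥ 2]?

P(min(R, S) ≥ 2) = 5/9.
Summing RS·P(x,y) over outcomes with min(R, S) ≥ 2 gives 50/9.
E[R·S | min(R, S) ≥ 2] = (50/9) / (5/9) = 10.

10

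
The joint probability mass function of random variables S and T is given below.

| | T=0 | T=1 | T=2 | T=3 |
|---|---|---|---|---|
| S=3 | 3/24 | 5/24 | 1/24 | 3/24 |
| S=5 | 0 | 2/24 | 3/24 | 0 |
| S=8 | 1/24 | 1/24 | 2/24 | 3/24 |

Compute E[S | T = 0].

P(T = 0) = 1/6.
Σ S·P over the event = 3·(3/24) + 8·(1/24) = 17/24.
E[S | T = 0] = (17/24) / (1/6) = 17/4.

17/4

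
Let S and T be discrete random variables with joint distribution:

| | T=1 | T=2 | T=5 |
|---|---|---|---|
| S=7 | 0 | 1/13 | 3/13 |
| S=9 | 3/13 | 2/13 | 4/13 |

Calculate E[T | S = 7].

17/4

P(S = 7) = 4/13.
Σ T·P over the event = 2·(1/13) + 5·(3/13) = 17/13.
E[T | S = 7] = (17/13) / (4/13) = 17/4.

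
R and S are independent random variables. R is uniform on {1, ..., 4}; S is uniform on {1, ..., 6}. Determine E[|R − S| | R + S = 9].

Outcomes with R + S = 9: (3,6), (4,5), each with probability 1/24.
E[|R − S| | R + S = 9] = (3 + 1) / 2 = 2.

2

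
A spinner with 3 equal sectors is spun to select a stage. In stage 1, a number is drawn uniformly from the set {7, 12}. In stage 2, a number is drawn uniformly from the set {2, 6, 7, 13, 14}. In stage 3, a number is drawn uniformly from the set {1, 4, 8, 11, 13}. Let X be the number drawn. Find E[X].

253/30

E[X | stage 1] = (7+12)/2 = 19/2.
E[X | stage 2] = (2+6+7+13+14)/5 = 42/5.
E[X | stage 3] = (1+4+8+11+13)/5 = 37/5.
By the law of total expectation,
E[X] = (1/3)·(19/2) + (1/3)·(42/5) + (1/3)·(37/5) = 253/30.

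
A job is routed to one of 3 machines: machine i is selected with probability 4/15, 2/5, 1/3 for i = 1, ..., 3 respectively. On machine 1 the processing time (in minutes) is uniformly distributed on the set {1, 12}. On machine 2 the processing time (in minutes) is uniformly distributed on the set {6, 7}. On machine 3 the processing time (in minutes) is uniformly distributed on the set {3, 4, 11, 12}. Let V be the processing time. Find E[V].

41/6

E[V | machine 1] = (1+12)/2 = 13/2.
E[V | machine 2] = (6+7)/2 = 13/2.
E[V | machine 3] = (3+4+11+12)/4 = 15/2.
E[V] = (4/15)·(13/2) + (2/5)·(13/2) + (1/3)·(15/2) = 41/6.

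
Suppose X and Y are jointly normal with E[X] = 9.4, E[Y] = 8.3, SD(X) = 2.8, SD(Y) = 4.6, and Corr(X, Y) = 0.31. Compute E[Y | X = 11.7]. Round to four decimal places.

The regression of Y on X has slope ρ·σ_Y/σ_X and passes through (μ_X, μ_Y).
E[Y | X=11.7] = 8.3 + (0.31)·(4.6/2.8)·(11.7 − (9.4)) = 8.3 + (0.50929)·(2.3) = 9.4714.

9.4714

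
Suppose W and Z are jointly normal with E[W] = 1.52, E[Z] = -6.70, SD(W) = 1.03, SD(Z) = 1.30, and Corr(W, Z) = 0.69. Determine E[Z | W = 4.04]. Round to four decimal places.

For a bivariate normal, E[Z | W=x] = μ_Z + ρ·(σ_Z/σ_W)·(x − μ_W).
E[Z | W=4.04] = -6.70 + (0.69)·(1.30/1.03)·(4.04 − (1.52)) = -6.70 + (0.87087)·(2.52) = -4.5054.

-4.5054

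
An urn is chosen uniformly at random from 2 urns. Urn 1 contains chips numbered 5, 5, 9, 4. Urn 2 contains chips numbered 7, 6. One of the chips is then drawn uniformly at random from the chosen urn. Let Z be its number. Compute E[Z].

E[Z | urn 1] = (5+5+9+4)/4 = 23/4.
E[Z | urn 2] = (7+6)/2 = 13/2.
By the law of total expectation,
E[Z] = (1/2)·(23/4) + (1/2)·(13/2) = 49/8.

49/8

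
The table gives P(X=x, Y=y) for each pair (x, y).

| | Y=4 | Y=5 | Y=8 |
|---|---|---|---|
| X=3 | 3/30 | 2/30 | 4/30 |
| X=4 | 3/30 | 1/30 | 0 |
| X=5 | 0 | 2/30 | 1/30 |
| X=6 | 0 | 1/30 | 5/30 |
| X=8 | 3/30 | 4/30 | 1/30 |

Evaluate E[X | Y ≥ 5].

P(Y ≥ 5) = 7/10.
Summing X·P(X=x,Y=y) over the conditioning event gives 113/30.
E[X | Y ≥ 5] = (113/30) / (7/10) = 113/21.

113/21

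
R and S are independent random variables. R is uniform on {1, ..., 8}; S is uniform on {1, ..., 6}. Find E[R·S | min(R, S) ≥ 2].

P(min(R, S) ≥ 2) = 35/48.
Summing RS·P(x,y) over outcomes with min(R, S) ≥ 2 gives 175/12.
E[R·S | min(R, S) ≥ 2] = (175/12) / (35/48) = 20.

20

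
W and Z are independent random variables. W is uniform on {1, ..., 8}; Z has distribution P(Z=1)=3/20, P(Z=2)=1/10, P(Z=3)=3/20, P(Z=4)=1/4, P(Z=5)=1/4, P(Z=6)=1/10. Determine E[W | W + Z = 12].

P(W + Z = 12) = 3/40.
Summing W·P(x,y) over outcomes with W + Z = 12 gives 87/160.
E[W | W + Z = 12] = (87/160) / (3/40) = 29/4.

29/4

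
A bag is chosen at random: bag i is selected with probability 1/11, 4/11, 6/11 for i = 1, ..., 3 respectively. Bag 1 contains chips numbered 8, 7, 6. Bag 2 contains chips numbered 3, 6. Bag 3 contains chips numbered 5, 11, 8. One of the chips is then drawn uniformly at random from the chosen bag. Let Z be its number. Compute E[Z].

73/11

E[Z | bag 1] = (8+7+6)/3 = 7.
E[Z | bag 2] = (3+6)/2 = 9/2.
E[Z | bag 3] = (5+11+8)/3 = 8.
E[Z] = (1/11)·(7) + (4/11)·(9/2) + (6/11)·(8) = 73/11.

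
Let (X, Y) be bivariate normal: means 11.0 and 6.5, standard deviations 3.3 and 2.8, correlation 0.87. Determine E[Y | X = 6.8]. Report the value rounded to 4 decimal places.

3.3996

E[Y | X=x] = μ_Y + ρ(σ_Y/σ_X)(x − μ_X) for jointly normal variables.
E[Y | X=6.8] = 6.5 + (0.87)·(2.8/3.3)·(6.8 − (11.0)) = 6.5 + (0.73818)·(-4.2) = 3.3996.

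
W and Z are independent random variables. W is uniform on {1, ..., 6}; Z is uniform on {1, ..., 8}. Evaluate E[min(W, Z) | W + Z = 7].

2

Outcomes with W + Z = 7: (1,6), (2,5), (3,4), (4,3), (5,2), (6,1), each with probability 1/48.
E[min(W, Z) | W + Z = 7] = (1 + 2 + 3 + 3 + 2 + 1) / 6 = 2.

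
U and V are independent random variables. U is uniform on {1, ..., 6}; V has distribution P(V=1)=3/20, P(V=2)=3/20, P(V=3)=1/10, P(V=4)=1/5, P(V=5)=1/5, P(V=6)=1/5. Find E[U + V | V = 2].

P(V = 2) = 3/20.
Summing (U+V)·P(x,y) over outcomes with V = 2 gives 33/40.
E[U + V | V = 2] = (33/40) / (3/20) = 11/2.

11/2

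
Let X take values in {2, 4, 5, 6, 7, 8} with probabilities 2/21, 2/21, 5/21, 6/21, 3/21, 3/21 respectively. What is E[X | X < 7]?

P(X < 7) = 5/7.
Σ over the event: 2·2/21 + 4·2/21 + 5·5/21 + 6·2/7 = 73/21.
E[X | X < 7] = (73/21) / (5/7) = 73/15.

73/15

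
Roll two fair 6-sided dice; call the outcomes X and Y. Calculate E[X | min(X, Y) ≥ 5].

11/2

Outcomes with min(X, Y) ≥ 5: (5,5), (5,6), (6,5), (6,6), each with probability 1/36.
E[X | min(X, Y) ≥ 5] = (5 + 5 + 6 + 6) / 4 = 11/2.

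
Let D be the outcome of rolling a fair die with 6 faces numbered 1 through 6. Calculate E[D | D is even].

4

Given D is even, D is equally likely to be any of {2, 4, 6}.
E[D | D is even] = (2 + 4 + 6) / 3 = 4.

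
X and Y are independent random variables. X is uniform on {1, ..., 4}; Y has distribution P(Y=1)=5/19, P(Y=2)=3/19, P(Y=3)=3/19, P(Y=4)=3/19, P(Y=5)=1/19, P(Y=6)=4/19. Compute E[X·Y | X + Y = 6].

P(X + Y = 6) = 5/38.
Summing XY·P(x,y) over outcomes with X + Y = 6 gives 20/19.
E[X·Y | X + Y = 6] = (20/19) / (5/38) = 8.

8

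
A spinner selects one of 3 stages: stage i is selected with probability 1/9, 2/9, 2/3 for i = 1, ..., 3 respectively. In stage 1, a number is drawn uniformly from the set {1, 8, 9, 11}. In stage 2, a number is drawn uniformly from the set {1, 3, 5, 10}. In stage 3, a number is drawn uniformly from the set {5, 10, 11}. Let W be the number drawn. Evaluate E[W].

E[W | stage 1] = (1+8+9+11)/4 = 29/4.
E[W | stage 2] = (1+3+5+10)/4 = 19/4.
E[W | stage 3] = (5+10+11)/3 = 26/3.
By the law of total expectation,
E[W] = (1/9)·(29/4) + (2/9)·(19/4) + (2/3)·(26/3) = 275/36.

275/36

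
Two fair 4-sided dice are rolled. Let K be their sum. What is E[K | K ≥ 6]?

20/3

P(K ≥ 6) = 3/8.
Σ over the event: 6·3/16 + 7·1/8 + 8·1/16 = 5/2.
E[K | K ≥ 6] = (5/2) / (3/8) = 20/3.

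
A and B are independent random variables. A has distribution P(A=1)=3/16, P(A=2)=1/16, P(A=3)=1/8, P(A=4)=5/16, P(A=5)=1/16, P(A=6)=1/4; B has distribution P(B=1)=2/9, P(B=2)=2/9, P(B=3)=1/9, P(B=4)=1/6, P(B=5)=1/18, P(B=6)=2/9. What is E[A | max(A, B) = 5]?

101/25

P(max(A, B) = 5) = 25/288.
Summing A·P(x,y) over outcomes with max(A, B) = 5 gives 101/288.
E[A | max(A, B) = 5] = (101/288) / (25/288) = 101/25.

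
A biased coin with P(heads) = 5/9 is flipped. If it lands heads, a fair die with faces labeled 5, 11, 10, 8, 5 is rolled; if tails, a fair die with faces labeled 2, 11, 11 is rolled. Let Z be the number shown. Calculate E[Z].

71/9

E[Z | heads] = (5+11+10+8+5)/5 = 39/5.
E[Z | tails] = (2+11+11)/3 = 8.
By the law of total expectation,
E[Z] = (5/9)·(39/5) + (4/9)·(8) = 71/9.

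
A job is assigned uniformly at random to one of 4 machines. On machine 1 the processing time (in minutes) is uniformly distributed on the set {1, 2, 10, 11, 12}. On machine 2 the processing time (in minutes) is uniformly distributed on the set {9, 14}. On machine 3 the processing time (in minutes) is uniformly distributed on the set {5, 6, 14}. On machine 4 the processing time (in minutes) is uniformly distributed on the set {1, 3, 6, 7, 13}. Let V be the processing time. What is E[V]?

991/120

E[V | machine 1] = (1+2+10+11+12)/5 = 36/5.
E[V | machine 2] = (9+14)/2 = 23/2.
E[V | machine 3] = (5+6+14)/3 = 25/3.
E[V | machine 4] = (1+3+6+7+13)/5 = 6.
E[V] = (1/4)·(36/5) + (1/4)·(23/2) + (1/4)·(25/3) + (1/4)·(6) = 991/120.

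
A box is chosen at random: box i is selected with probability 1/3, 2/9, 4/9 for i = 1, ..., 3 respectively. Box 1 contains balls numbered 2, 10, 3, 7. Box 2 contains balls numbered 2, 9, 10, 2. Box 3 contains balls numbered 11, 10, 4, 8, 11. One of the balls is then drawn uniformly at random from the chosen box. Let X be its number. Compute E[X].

E[X | box 1] = (2+10+3+7)/4 = 11/2.
E[X | box 2] = (2+9+10+2)/4 = 23/4.
E[X | box 3] = (11+10+4+8+11)/5 = 44/5.
E[X] = (1/3)·(11/2) + (2/9)·(23/4) + (4/9)·(44/5) = 316/45.

316/45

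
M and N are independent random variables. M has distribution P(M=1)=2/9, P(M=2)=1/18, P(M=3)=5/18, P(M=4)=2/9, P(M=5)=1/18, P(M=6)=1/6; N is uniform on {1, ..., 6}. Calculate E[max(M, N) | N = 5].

P(N = 5) = 1/6.
Summing max(M,N)·P(x,y) over outcomes with N = 5 gives 31/36.
E[max(M, N) | N = 5] = (31/36) / (1/6) = 31/6.

31/6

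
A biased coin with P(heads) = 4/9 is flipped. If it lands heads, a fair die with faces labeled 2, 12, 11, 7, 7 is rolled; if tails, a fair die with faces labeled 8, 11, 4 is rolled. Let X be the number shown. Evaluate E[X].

1043/135

E[X | heads] = (2+12+11+7+7)/5 = 39/5.
E[X | tails] = (8+11+4)/3 = 23/3.
By the law of total expectation,
E[X] = (4/9)·(39/5) + (5/9)·(23/3) = 1043/135.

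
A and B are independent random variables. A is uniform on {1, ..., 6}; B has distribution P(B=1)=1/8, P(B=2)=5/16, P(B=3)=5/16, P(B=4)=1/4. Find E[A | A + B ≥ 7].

P(A + B ≥ 7) = 43/96.
Summing A·P(x,y) over outcomes with A + B ≥ 7 gives 107/48.
E[A | A + B ≥ 7] = (107/48) / (43/96) = 214/43.

214/43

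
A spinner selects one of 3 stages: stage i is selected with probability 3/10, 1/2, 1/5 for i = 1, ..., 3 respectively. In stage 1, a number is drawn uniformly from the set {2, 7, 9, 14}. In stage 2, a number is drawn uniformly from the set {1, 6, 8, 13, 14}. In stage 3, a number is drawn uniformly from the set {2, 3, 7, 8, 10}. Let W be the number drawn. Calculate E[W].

E[W | stage 1] = (2+7+9+14)/4 = 8.
E[W | stage 2] = (1+6+8+13+14)/5 = 42/5.
E[W | stage 3] = (2+3+7+8+10)/5 = 6.
E[W] = (3/10)·(8) + (1/2)·(42/5) + (1/5)·(6) = 39/5.

39/5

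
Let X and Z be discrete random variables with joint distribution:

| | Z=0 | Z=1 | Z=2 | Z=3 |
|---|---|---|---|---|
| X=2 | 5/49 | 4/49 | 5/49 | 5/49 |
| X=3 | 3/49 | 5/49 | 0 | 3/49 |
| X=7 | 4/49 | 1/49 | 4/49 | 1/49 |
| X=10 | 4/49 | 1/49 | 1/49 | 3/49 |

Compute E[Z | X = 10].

P(X = 10) = 9/49.
Σ Z·P over the event = 0·(4/49) + 1·(1/49) + 2·(1/49) + 3·(3/49) = 12/49.
E[Z | X = 10] = (12/49) / (9/49) = 4/3.

4/3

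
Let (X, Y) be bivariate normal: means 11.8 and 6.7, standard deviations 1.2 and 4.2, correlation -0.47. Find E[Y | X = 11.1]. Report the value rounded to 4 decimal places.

7.8515

For a bivariate normal, E[Y | X=x] = μ_Y + ρ·(σ_Y/σ_X)·(x − μ_X).
E[Y | X=11.1] = 6.7 + (-0.47)·(4.2/1.2)·(11.1 − (11.8)) = 6.7 + (-1.645)·(-0.7) = 7.8515.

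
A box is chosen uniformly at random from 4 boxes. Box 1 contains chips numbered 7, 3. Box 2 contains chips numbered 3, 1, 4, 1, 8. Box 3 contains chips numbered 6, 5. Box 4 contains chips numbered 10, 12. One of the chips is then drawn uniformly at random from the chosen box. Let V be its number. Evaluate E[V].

249/40

E[V | box 1] = (7+3)/2 = 5.
E[V | box 2] = (3+1+4+1+8)/5 = 17/5.
E[V | box 3] = (6+5)/2 = 11/2.
E[V | box 4] = (10+12)/2 = 11.
By the law of total expectation,
E[V] = (1/4)·(5) + (1/4)·(17/5) + (1/4)·(11/2) + (1/4)·(11) = 249/40.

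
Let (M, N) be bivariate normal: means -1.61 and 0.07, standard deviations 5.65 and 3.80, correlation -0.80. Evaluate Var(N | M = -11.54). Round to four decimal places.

Var(N | M=x) = (1 − ρ²)·σ_N².
Var(N | M=-11.54) = (3.80)²·(1 − (-0.80)²) = 14.44·0.36 = 5.1984.

5.1984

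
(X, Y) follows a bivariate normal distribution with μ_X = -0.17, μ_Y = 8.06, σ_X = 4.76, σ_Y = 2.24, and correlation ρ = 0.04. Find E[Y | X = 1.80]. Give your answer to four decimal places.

For a bivariate normal, E[Y | X=x] = μ_Y + ρ·(σ_Y/σ_X)·(x − μ_X).
E[Y | X=1.80] = 8.06 + (0.04)·(2.24/4.76)·(1.80 − (-0.17)) = 8.06 + (0.018824)·(1.97) = 8.0971.

8.0971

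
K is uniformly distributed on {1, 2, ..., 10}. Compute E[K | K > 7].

Given K > 7, K is equally likely to be any of {8, 9, 10}.
E[K | K > 7] = (8 + 9 + 10) / 3 = 9.

9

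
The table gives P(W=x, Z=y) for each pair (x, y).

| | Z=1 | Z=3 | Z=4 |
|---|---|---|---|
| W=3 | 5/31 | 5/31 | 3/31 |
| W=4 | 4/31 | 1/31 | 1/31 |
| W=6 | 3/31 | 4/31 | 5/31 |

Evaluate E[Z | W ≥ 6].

P(W ≥ 6) = 12/31.
Σ Z·P over the event = 1·(3/31) + 3·(4/31) + 4·(5/31) = 35/31.
E[Z | W ≥ 6] = (35/31) / (12/31) = 35/12.

35/12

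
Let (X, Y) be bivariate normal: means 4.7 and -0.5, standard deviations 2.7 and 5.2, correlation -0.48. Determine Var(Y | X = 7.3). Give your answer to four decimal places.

20.8100

The conditional variance in a bivariate normal is σ_Y²(1 − ρ²), independent of x.
Var(Y | X=7.3) = (5.2)²·(1 − (-0.48)²) = 27.04·0.7696 = 20.8100.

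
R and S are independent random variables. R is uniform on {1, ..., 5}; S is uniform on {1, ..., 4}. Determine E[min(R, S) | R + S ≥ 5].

33/14

P(R + S ≥ 5) = 7/10.
Summing min(R,S)·P(x,y) over outcomes with R + S ≥ 5 gives 33/20.
E[min(R, S) | R + S ≥ 5] = (33/20) / (7/10) = 33/14.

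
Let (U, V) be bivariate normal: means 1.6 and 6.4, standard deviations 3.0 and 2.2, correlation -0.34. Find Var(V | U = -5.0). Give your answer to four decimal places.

4.2805

For a bivariate normal, Var(V | U=x) = σ_V²(1 − ρ²).
Var(V | U=-5.0) = (2.2)²·(1 − (-0.34)²) = 4.84·0.8844 = 4.2805.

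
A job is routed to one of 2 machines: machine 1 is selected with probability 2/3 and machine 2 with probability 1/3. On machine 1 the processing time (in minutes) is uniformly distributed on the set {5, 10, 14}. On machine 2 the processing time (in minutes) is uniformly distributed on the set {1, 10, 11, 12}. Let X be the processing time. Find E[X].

167/18

E[X | machine 1] = (5+10+14)/3 = 29/3.
E[X | machine 2] = (1+10+11+12)/4 = 17/2.
E[X] = (2/3)·(29/3) + (1/3)·(17/2) = 167/18.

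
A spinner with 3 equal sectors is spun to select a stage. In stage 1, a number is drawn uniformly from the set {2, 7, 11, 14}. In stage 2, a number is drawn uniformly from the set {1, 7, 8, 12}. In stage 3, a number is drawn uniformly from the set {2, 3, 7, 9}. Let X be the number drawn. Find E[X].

83/12

E[X | stage 1] = (2+7+11+14)/4 = 17/2.
E[X | stage 2] = (1+7+8+12)/4 = 7.
E[X | stage 3] = (2+3+7+9)/4 = 21/4.
E[X] = (1/3)·(17/2) + (1/3)·(7) + (1/3)·(21/4) = 83/12.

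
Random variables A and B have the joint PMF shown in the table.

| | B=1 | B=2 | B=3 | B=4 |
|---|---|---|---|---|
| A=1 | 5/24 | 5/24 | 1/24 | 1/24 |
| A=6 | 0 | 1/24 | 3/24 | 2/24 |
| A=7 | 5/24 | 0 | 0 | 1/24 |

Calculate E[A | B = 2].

11/6

P(B = 2) = 1/4.
Σ A·P over the event = 1·(5/24) + 6·(1/24) = 11/24.
E[A | B = 2] = (11/24) / (1/4) = 11/6.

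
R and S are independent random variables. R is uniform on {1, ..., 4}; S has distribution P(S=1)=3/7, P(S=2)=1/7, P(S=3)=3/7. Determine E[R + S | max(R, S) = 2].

16/5

P(max(R, S) = 2) = 5/28.
Summing (R+S)·P(x,y) over outcomes with max(R, S) = 2 gives 4/7.
E[R + S | max(R, S) = 2] = (4/7) / (5/28) = 16/5.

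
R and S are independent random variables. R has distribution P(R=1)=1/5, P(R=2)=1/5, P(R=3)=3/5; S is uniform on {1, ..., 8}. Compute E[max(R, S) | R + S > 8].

43/6

P(R + S > 8) = 3/10.
Summing max(R,S)·P(x,y) over outcomes with R + S > 8 gives 43/20.
E[max(R, S) | R + S > 8] = (43/20) / (3/10) = 43/6.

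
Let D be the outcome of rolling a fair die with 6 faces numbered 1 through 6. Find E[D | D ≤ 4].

Given D ≤ 4, D is equally likely to be any of {1, 2, 3, 4}.
E[D | D ≤ 4] = (1 + 2 + 3 + 4) / 4 = 5/2.

5/2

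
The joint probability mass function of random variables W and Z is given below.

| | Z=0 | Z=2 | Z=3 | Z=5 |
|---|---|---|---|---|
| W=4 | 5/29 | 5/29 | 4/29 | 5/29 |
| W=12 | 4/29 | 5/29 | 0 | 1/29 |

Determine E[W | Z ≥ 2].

P(Z ≥ 2) = 20/29.
Σ W·P over the event = 4·(5/29) + 4·(4/29) + 4·(5/29) + 12·(5/29) + 12·(1/29) = 128/29.
E[W | Z ≥ 2] = (128/29) / (20/29) = 32/5.

32/5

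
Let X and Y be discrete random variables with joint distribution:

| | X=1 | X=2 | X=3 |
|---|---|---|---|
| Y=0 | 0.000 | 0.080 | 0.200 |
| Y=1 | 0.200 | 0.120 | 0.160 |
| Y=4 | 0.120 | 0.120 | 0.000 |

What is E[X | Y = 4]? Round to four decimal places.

P(Y = 4) = 0.240.
Σ X·P over the event = 1·(0.120) + 2·(0.120) = 0.360.
E[X | Y = 4] = (0.360) / (0.240) = 1.5000.

1.5000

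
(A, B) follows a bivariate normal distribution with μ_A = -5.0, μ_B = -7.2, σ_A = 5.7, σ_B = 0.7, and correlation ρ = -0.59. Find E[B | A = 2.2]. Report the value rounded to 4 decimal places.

-7.7217

E[B | A=x] = μ_B + ρ(σ_B/σ_A)(x − μ_A) for jointly normal variables.
E[B | A=2.2] = -7.2 + (-0.59)·(0.7/5.7)·(2.2 − (-5.0)) = -7.2 + (-0.072456)·(7.2) = -7.7217.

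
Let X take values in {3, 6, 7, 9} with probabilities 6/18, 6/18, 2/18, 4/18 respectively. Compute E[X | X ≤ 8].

34/7

P(X ≤ 8) = 7/9.
Σ over the event: 3·1/3 + 6·1/3 + 7·1/9 = 34/9.
E[X | X ≤ 8] = (34/9) / (7/9) = 34/7.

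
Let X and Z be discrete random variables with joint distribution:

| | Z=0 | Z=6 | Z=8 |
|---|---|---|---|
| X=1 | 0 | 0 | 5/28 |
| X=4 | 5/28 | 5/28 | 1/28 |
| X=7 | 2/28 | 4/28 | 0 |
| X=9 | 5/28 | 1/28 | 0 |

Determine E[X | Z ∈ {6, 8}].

P(Z ∈ {6, 8}) = 4/7.
Σ X·P over the event = 1·(5/28) + 4·(5/28) + 4·(1/28) + 7·(4/28) + 9·(1/28) = 33/14.
E[X | Z ∈ {6, 8}] = (33/14) / (4/7) = 33/8.

33/8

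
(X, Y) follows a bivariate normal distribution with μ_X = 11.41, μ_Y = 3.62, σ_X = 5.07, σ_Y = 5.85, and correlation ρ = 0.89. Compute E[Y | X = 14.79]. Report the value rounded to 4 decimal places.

For a bivariate normal, E[Y | X=x] = μ_Y + ρ·(σ_Y/σ_X)·(x − μ_X).
E[Y | X=14.79] = 3.62 + (0.89)·(5.85/5.07)·(14.79 − (11.41)) = 3.62 + (1.02692)·(3.38) = 7.0910.

7.0910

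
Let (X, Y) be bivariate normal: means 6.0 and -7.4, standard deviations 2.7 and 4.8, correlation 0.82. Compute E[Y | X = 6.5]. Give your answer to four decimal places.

The regression of Y on X has slope ρ·σ_Y/σ_X and passes through (μ_X, μ_Y).
E[Y | X=6.5] = -7.4 + (0.82)·(4.8/2.7)·(6.5 − (6.0)) = -7.4 + (1.4578)·(0.5) = -6.6711.

-6.6711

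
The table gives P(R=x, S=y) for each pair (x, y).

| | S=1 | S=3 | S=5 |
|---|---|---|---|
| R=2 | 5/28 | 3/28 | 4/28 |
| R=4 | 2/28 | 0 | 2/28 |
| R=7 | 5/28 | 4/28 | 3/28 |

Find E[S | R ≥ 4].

P(R ≥ 4) = 4/7.
Σ S·P over the event = 1·(2/28) + 5·(2/28) + 1·(5/28) + 3·(4/28) + 5·(3/28) = 11/7.
E[S | R ≥ 4] = (11/7) / (4/7) = 11/4.

11/4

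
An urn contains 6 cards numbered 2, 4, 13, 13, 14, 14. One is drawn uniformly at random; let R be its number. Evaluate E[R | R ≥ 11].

P(R ≥ 11) = 2/3.
Σ over the event: 13·1/3 + 14·1/3 = 9.
E[R | R ≥ 11] = (9) / (2/3) = 27/2.

27/2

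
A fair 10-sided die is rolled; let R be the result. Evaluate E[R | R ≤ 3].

2

Given R ≤ 3, R is equally likely to be any of {1, 2, 3}.
E[R | R ≤ 3] = (1 + 2 + 3) / 3 = 2.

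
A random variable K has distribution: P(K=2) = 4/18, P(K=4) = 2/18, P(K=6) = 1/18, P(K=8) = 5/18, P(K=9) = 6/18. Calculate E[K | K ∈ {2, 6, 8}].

P(K ∈ {2, 6, 8}) = 5/9.
Σ over the event: 2·2/9 + 6·1/18 + 8·5/18 = 3.
E[K | K ∈ {2, 6, 8}] = (3) / (5/9) = 27/5.

27/5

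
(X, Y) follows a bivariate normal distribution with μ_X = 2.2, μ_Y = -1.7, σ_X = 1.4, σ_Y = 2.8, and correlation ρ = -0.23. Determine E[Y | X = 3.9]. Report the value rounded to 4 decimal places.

The regression of Y on X has slope ρ·σ_Y/σ_X and passes through (μ_X, μ_Y).
E[Y | X=3.9] = -1.7 + (-0.23)·(2.8/1.4)·(3.9 − (2.2)) = -1.7 + (-0.46)·(1.7) = -2.4820.

-2.4820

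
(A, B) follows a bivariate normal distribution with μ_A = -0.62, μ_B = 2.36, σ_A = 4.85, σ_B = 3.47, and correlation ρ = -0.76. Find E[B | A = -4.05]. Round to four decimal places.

For a bivariate normal, E[B | A=x] = μ_B + ρ·(σ_B/σ_A)·(x − μ_A).
E[B | A=-4.05] = 2.36 + (-0.76)·(3.47/4.85)·(-4.05 − (-0.62)) = 2.36 + (-0.54375)·(-3.43) = 4.2251.

4.2251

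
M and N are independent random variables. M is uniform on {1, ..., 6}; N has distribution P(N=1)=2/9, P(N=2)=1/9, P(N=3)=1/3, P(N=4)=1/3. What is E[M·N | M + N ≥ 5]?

498/43

P(M + N ≥ 5) = 43/54.
Summing MN·P(x,y) over outcomes with M + N ≥ 5 gives 83/9.
E[M·N | M + N ≥ 5] = (83/9) / (43/54) = 498/43.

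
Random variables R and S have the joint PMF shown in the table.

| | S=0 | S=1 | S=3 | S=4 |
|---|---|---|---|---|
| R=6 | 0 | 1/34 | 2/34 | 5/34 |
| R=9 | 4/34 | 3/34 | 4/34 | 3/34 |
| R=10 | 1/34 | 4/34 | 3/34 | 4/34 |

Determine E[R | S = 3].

P(S = 3) = 9/34.
Σ R·P over the event = 6·(2/34) + 9·(4/34) + 10·(3/34) = 39/17.
E[R | S = 3] = (39/17) / (9/34) = 26/3.

26/3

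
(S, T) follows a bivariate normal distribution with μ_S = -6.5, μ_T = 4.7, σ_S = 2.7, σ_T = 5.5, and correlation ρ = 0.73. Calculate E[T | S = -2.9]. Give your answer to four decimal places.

10.0533

E[T | S=x] = μ_T + ρ(σ_T/σ_S)(x − μ_S) for jointly normal variables.
E[T | S=-2.9] = 4.7 + (0.73)·(5.5/2.7)·(-2.9 − (-6.5)) = 4.7 + (1.48704)·(3.6) = 10.0533.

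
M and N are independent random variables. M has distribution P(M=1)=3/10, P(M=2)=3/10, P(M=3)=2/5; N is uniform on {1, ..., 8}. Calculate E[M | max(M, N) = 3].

5/2

P(max(M, N) = 3) = 9/40.
Summing M·P(x,y) over outcomes with max(M, N) = 3 gives 9/16.
E[M | max(M, N) = 3] = (9/16) / (9/40) = 5/2.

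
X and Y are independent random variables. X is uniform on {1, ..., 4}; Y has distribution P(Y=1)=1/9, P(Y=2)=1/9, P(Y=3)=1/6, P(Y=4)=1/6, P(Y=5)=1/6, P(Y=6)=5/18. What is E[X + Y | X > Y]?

67/13

P(X > Y) = 13/72.
Summing (X+Y)·P(x,y) over outcomes with X > Y gives 67/72.
E[X + Y | X > Y] = (67/72) / (13/72) = 67/13.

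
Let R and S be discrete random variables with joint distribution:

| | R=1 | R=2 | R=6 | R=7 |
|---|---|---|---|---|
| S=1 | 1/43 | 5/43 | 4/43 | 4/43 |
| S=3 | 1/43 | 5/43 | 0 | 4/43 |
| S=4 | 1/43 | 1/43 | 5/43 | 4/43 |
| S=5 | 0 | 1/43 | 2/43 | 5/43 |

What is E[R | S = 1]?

9/2

P(S = 1) = 14/43.
Σ R·P over the event = 1·(1/43) + 2·(5/43) + 6·(4/43) + 7·(4/43) = 63/43.
E[R | S = 1] = (63/43) / (14/43) = 9/2.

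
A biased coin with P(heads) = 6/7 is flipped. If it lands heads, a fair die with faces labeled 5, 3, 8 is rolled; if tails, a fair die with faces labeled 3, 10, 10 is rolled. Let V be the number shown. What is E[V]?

E[V | heads] = (5+3+8)/3 = 16/3.
E[V | tails] = (3+10+10)/3 = 23/3.
By the law of total expectation,
E[V] = (6/7)·(16/3) + (1/7)·(23/3) = 17/3.

17/3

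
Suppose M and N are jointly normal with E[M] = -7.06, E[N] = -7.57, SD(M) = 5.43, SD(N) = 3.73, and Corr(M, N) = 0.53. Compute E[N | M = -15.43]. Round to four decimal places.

For a bivariate normal, E[N | M=x] = μ_N + ρ·(σ_N/σ_M)·(x − μ_M).
E[N | M=-15.43] = -7.57 + (0.53)·(3.73/5.43)·(-15.43 − (-7.06)) = -7.57 + (0.36407)·(-8.37) = -10.6173.

-10.6173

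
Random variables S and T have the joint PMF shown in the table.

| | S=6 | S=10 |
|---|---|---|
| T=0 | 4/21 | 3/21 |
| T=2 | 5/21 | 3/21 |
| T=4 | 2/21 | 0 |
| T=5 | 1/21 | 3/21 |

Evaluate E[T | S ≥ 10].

7/3

P(S ≥ 10) = 3/7.
Σ T·P over the event = 0·(3/21) + 2·(3/21) + 5·(3/21) = 1.
E[T | S ≥ 10] = (1) / (3/7) = 7/3.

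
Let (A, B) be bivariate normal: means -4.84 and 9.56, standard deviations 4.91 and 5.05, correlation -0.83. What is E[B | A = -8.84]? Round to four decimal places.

The regression of B on A has slope ρ·σ_B/σ_A and passes through (μ_A, μ_B).
E[B | A=-8.84] = 9.56 + (-0.83)·(5.05/4.91)·(-8.84 − (-4.84)) = 9.56 + (-0.85367)·(-4) = 12.9747.

12.9747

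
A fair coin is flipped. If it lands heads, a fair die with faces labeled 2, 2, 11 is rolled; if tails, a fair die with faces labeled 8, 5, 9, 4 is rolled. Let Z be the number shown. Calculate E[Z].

E[Z | heads] = (2+2+11)/3 = 5.
E[Z | tails] = (8+5+9+4)/4 = 13/2.
By the law of total expectation,
E[Z] = (1/2)·(5) + (1/2)·(13/2) = 23/4.

23/4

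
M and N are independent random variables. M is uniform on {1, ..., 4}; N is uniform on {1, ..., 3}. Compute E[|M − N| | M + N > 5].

1

Outcomes with M + N > 5: (3,3), (4,2), (4,3), each with probability 1/12.
E[|M − N| | M + N > 5] = (0 + 2 + 1) / 3 = 1.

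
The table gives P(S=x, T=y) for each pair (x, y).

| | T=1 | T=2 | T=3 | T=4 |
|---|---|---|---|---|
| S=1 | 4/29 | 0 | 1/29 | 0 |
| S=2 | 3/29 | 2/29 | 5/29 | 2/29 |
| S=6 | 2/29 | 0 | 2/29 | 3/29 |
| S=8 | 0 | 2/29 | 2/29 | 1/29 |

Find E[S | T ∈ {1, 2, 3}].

P(T ∈ {1, 2, 3}) = 23/29.
Summing S·P(S=x,T=y) over the conditioning event gives 81/29.
E[S | T ∈ {1, 2, 3}] = (81/29) / (23/29) = 81/23.

81/23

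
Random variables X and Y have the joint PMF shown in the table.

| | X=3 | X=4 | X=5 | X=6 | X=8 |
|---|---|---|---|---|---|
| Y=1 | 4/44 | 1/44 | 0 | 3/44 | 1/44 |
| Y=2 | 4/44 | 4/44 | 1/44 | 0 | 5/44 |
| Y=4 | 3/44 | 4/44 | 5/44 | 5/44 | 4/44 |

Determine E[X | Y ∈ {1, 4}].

P(Y ∈ {1, 4}) = 15/22.
Summing X·P(X=x,Y=y) over the conditioning event gives 7/2.
E[X | Y ∈ {1, 4}] = (7/2) / (15/22) = 77/15.

77/15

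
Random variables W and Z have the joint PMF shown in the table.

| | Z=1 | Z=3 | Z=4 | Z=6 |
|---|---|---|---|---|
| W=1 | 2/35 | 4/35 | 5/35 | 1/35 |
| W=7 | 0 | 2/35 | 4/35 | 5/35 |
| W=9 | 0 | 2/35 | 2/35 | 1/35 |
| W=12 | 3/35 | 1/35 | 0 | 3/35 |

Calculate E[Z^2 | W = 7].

262/11

P(W = 7) = 11/35.
Σ Z^2·P over the event = 9·(2/35) + 16·(4/35) + 36·(5/35) = 262/35.
E[Z^2 | W = 7] = (262/35) / (11/35) = 262/11.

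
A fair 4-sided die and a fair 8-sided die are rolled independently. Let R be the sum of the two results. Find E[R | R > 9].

P(R > 9) = 3/16.
Σ over the event: 10·3/32 + 11·1/16 + 12·1/32 = 2.
E[R | R > 9] = (2) / (3/16) = 32/3.

32/3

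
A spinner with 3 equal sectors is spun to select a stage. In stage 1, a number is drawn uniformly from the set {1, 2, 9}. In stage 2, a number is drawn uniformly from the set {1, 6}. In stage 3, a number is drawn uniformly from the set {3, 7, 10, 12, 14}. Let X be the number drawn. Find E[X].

E[X | stage 1] = (1+2+9)/3 = 4.
E[X | stage 2] = (1+6)/2 = 7/2.
E[X | stage 3] = (3+7+10+12+14)/5 = 46/5.
E[X] = (1/3)·(4) + (1/3)·(7/2) + (1/3)·(46/5) = 167/30.

167/30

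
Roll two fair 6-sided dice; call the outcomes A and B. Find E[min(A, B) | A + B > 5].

3

P(A + B > 5) = 13/18.
Summing min(A,B)·P(x,y) over outcomes with A + B > 5 gives 13/6.
E[min(A, B) | A + B > 5] = (13/6) / (13/18) = 3.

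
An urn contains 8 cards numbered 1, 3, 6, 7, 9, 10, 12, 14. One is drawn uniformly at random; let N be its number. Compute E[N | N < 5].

2

P(N < 5) = 1/4.
Σ over the event: 1·1/8 + 3·1/8 = 1/2.
E[N | N < 5] = (1/2) / (1/4) = 2.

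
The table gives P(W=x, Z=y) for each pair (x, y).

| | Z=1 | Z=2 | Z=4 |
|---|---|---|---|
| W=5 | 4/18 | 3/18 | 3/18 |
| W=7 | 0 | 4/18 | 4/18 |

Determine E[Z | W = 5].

11/5

P(W = 5) = 5/9.
Σ Z·P over the event = 1·(4/18) + 2·(3/18) + 4·(3/18) = 11/9.
E[Z | W = 5] = (11/9) / (5/9) = 11/5.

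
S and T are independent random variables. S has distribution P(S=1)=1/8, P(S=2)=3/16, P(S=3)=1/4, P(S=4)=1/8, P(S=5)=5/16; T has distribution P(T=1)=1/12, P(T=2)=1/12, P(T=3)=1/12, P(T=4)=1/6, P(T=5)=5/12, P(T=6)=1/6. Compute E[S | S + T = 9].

P(S + T = 9) = 7/48.
Summing S·P(x,y) over outcomes with S + T = 9 gives 19/32.
E[S | S + T = 9] = (19/32) / (7/48) = 57/14.

57/14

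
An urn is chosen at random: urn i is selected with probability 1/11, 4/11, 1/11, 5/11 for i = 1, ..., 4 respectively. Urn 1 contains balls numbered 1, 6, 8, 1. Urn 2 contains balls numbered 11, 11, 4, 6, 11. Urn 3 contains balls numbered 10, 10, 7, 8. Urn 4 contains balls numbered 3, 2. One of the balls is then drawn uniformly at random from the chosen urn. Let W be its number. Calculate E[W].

E[W | urn 1] = (1+6+8+1)/4 = 4.
E[W | urn 2] = (11+11+4+6+11)/5 = 43/5.
E[W | urn 3] = (10+10+7+8)/4 = 35/4.
E[W | urn 4] = (3+2)/2 = 5/2.
By the law of total expectation,
E[W] = (1/11)·(4) + (4/11)·(43/5) + (1/11)·(35/4) + (5/11)·(5/2) = 1193/220.

1193/220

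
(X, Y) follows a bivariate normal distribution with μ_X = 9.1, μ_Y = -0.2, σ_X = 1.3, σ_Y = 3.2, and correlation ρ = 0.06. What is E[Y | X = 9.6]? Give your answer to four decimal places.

-0.1262

The regression of Y on X has slope ρ·σ_Y/σ_X and passes through (μ_X, μ_Y).
E[Y | X=9.6] = -0.2 + (0.06)·(3.2/1.3)·(9.6 − (9.1)) = -0.2 + (0.14769)·(0.5) = -0.1262.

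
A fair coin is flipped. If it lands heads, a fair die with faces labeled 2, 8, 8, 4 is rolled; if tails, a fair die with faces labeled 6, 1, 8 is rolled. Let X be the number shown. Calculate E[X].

21/4

E[X | heads] = (2+8+8+4)/4 = 11/2.
E[X | tails] = (6+1+8)/3 = 5.
By the law of total expectation,
E[X] = (1/2)·(11/2) + (1/2)·(5) = 21/4.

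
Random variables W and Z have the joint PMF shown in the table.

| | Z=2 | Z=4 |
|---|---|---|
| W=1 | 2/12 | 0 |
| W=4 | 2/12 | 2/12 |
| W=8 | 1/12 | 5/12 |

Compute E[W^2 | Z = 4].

352/7

P(Z = 4) = 7/12.
Σ W^2·P over the event = 16·(2/12) + 64·(5/12) = 88/3.
E[W^2 | Z = 4] = (88/3) / (7/12) = 352/7.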